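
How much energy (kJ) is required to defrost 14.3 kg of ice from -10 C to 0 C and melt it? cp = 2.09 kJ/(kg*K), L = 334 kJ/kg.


Sensible heat = cp * dT = 2.09 * 10 = 20.9 kJ/kg
Total per kg = 20.9 + 334 = 354.9 kJ/kg
Q = m * total = 14.3 * 354.9
Q = 5075.1 kJ

5075.1


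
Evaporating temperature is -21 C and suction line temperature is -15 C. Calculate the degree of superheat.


Superheat = T_suction - T_evap
Superheat = -15 - (-21)
Superheat = 6 K

6


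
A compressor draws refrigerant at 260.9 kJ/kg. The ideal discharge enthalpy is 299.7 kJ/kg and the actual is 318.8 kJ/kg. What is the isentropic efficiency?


dh_ideal = 299.7 - 260.9 = 38.8 kJ/kg
dh_actual = 318.8 - 260.9 = 57.9 kJ/kg
eta_s = dh_ideal / dh_actual = 38.8 / 57.9
eta_s = 0.6701

0.6701


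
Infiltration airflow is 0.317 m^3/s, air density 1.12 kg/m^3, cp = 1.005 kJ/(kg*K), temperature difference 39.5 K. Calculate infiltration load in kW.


Q = V_dot * rho * cp * dT
Q = 0.317 * 1.12 * 1.005 * 39.5
Q = 14.094 kW

14.094


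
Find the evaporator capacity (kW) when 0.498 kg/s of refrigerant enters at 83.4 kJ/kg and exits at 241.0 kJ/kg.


dh = 241.0 - 83.4 = 157.6 kJ/kg
Q_evap = m_dot * dh = 0.498 * 157.6
Q_evap = 78.48 kW

78.48


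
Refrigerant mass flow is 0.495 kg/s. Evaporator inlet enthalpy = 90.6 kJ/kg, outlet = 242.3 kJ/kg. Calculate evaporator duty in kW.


dh = 242.3 - 90.6 = 151.7 kJ/kg
Q_evap = m_dot * dh = 0.495 * 151.7
Q_evap = 75.09 kW

75.09


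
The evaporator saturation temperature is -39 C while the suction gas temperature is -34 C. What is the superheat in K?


Superheat = T_suction - T_evap
Superheat = -34 - (-39)
Superheat = 5 K

5


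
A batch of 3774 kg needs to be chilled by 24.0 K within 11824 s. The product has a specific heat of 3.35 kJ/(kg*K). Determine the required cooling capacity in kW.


Q = m * cp * dT / t
Q = 3774 * 3.35 * 24.0 / 11824
Q = 25.662 kW

25.662


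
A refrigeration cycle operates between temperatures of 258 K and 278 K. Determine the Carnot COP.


dT = 278 - 258 = 20 K
COP_carnot = T_cold / dT = 258 / 20
COP_carnot = 12.9

12.9


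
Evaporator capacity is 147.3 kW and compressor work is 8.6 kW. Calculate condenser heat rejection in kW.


Q_cond = Q_evap + W
Q_cond = 147.3 + 8.6
Q_cond = 155.9 kW

155.9


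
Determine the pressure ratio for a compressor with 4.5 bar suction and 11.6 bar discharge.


PR = P_high / P_low
PR = 11.6 / 4.5
PR = 2.578

2.578


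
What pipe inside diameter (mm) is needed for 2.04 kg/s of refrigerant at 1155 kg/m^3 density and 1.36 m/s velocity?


A = m_dot / (rho * v) = 2.04 / (1155 * 1.36) = 0.001298701299 m^2
d = sqrt(4*A/pi) * 1000
d = 40.7 mm

40.7


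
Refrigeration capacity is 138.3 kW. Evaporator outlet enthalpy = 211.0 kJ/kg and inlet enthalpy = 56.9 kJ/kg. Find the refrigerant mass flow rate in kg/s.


dh = 211.0 - 56.9 = 154.1 kJ/kg
m_dot = Q / dh = 138.3 / 154.1 = 0.8975 kg/s

0.8975


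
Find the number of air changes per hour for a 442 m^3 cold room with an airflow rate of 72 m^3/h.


ACH = flow / volume
ACH = 72 / 442
ACH = 0.163

0.163


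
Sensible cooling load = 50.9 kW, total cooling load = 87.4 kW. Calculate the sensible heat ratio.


SHR = Q_sensible / Q_total
SHR = 50.9 / 87.4
SHR = 0.582

0.582


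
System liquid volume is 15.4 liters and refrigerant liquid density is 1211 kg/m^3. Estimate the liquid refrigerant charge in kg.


Charge = V * rho / 1000
Charge = 15.4 * 1211 / 1000
Charge = 18.65 kg

18.65


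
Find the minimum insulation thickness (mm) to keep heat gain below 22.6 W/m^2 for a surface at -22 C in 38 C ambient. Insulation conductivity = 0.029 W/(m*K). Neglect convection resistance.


dT = 38 - (-22) = 60 K
thickness = k * dT / q_max * 1000
thickness = 0.029 * 60 / 22.6 * 1000
thickness = 77.0 mm

77.0


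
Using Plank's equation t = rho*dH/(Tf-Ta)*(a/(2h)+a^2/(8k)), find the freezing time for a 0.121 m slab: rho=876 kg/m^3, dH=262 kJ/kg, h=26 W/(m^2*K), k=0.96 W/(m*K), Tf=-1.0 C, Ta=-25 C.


dT = -1.0 - (-25) = 24.0 K
term1 = a/(2h) = 0.121/(2*26) = 0.002326923077
term2 = a^2/(8k) = 0.121^2/(8*0.96) = 0.001906380208
t = rho*dH*1000/dT * (term1 + term2)
t = 876*262*1000/24.0 * (0.002326923077 + 0.001906380208)
t = 40483 s

40483


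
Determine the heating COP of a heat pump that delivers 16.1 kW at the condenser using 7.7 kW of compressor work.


COP_hp = Q_cond / W
COP_hp = 16.1 / 7.7
COP_hp = 2.091

2.091


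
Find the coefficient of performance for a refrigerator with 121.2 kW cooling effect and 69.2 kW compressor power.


COP = Q_evap / W
COP = 121.2 / 69.2
COP = 1.751

1.751


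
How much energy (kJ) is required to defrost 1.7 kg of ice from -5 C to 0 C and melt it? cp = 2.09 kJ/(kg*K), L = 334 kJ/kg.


Sensible heat = cp * dT = 2.09 * 5 = 10.45 kJ/kg
Total per kg = 10.45 + 334 = 344.45 kJ/kg
Q = m * total = 1.7 * 344.45
Q = 585.6 kJ

585.6


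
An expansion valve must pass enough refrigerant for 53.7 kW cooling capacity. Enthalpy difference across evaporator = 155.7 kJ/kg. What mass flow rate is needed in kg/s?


m_dot = Q / dh
m_dot = 53.7 / 155.7
m_dot = 0.3449 kg/s

0.3449


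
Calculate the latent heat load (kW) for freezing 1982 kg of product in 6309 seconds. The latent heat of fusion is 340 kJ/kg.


Q_lat = m * h_fg / t
Q_lat = 1982 * 340 / 6309
Q_lat = 106.81 kW

106.81


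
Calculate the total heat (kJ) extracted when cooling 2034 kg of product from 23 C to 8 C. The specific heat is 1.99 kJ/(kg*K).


dT = 23 - (8) = 15 K
Q = m * cp * dT = 2034 * 1.99 * 15
Q = 60715 kJ

60715


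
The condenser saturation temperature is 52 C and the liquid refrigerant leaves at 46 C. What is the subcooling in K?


Subcooling = T_cond - T_liquid
Subcooling = 52 - 46
Subcooling = 6 K

6


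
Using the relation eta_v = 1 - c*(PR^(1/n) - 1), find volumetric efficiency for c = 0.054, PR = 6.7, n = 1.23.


PR^(1/n) = 6.7^(1/1.23) = 4.69467498
eta_v = 1 - 0.054 * (4.69467498 - 1)
eta_v = 0.8005

0.8005


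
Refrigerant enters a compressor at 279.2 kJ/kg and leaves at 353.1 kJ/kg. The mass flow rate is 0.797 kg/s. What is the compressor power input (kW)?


dh = 353.1 - 279.2 = 73.9 kJ/kg
W = m_dot * dh = 0.797 * 73.9 = 58.9 kW

58.9


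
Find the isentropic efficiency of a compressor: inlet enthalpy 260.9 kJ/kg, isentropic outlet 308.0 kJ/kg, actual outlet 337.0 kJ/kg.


dh_ideal = 308.0 - 260.9 = 47.1 kJ/kg
dh_actual = 337.0 - 260.9 = 76.1 kJ/kg
eta_s = dh_ideal / dh_actual = 47.1 / 76.1
eta_s = 0.6189

0.6189


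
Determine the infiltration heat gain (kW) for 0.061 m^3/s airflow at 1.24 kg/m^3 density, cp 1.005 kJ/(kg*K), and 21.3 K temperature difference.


Q = V_dot * rho * cp * dT
Q = 0.061 * 1.24 * 1.005 * 21.3
Q = 1.619 kW

1.619


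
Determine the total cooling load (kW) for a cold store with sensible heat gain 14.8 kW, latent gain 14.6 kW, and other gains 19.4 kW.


Q_total = Q_s + Q_l + Q_misc
Q_total = 14.8 + 14.6 + 19.4
Q_total = 48.8 kW

48.8


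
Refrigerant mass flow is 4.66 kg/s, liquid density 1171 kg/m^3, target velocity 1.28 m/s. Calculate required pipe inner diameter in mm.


A = m_dot / (rho * v) = 4.66 / (1171 * 1.28) = 0.003108988044 m^2
d = sqrt(4*A/pi) * 1000
d = 62.9 mm

62.9


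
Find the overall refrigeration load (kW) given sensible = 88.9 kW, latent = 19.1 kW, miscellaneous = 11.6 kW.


Q_total = Q_s + Q_l + Q_misc
Q_total = 88.9 + 19.1 + 11.6
Q_total = 119.6 kW

119.6


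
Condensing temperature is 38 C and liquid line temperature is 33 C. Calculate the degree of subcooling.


Subcooling = T_cond - T_liquid
Subcooling = 38 - 33
Subcooling = 5 K

5


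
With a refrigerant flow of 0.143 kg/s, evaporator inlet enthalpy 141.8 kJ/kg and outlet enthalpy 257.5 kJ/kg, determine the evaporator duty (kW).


dh = 257.5 - 141.8 = 115.7 kJ/kg
Q_evap = m_dot * dh = 0.143 * 115.7
Q_evap = 16.55 kW

16.55


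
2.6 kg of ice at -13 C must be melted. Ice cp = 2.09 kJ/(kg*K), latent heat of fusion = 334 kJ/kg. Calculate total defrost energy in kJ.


Sensible heat = cp * dT = 2.09 * 13 = 27.17 kJ/kg
Total per kg = 27.17 + 334 = 361.17 kJ/kg
Q = m * total = 2.6 * 361.17
Q = 939.0 kJ

939.0


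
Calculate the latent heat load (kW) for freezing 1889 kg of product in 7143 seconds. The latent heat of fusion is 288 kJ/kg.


Q_lat = m * h_fg / t
Q_lat = 1889 * 288 / 7143
Q_lat = 76.16 kW

76.16


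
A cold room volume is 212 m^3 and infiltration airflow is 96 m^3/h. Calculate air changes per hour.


ACH = flow / volume
ACH = 96 / 212
ACH = 0.453

0.453


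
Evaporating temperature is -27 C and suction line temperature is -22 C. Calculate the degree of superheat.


Superheat = T_suction - T_evap
Superheat = -22 - (-27)
Superheat = 5 K

5


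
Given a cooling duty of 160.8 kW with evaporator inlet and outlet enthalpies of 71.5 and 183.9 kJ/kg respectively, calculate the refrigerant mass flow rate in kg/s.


dh = 183.9 - 71.5 = 112.4 kJ/kg
m_dot = Q / dh = 160.8 / 112.4 = 1.4306 kg/s

1.4306


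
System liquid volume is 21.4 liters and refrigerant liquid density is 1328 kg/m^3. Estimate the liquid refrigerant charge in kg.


Charge = V * rho / 1000
Charge = 21.4 * 1328 / 1000
Charge = 28.42 kg

28.42


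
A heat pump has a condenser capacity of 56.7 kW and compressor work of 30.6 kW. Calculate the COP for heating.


COP_hp = Q_cond / W
COP_hp = 56.7 / 30.6
COP_hp = 1.853

1.853


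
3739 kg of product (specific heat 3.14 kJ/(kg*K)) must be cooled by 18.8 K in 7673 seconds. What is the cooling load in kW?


Q = m * cp * dT / t
Q = 3739 * 3.14 * 18.8 / 7673
Q = 28.766 kW

28.766


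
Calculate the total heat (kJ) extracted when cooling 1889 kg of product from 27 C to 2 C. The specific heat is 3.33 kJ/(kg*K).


dT = 27 - (2) = 25 K
Q = m * cp * dT = 1889 * 3.33 * 25
Q = 157259 kJ

157259


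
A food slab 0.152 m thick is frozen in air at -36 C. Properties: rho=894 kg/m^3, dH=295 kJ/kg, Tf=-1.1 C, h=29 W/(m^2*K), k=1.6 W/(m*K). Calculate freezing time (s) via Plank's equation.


dT = -1.1 - (-36) = 34.9 K
term1 = a/(2h) = 0.152/(2*29) = 0.002620689655
term2 = a^2/(8k) = 0.152^2/(8*1.6) = 0.001805
t = rho*dH*1000/dT * (term1 + term2)
t = 894*295*1000/34.9 * (0.002620689655 + 0.001805)
t = 33444 s

33444


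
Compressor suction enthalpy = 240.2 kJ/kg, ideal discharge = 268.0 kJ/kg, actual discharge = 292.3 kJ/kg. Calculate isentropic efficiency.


dh_ideal = 268.0 - 240.2 = 27.8 kJ/kg
dh_actual = 292.3 - 240.2 = 52.1 kJ/kg
eta_s = dh_ideal / dh_actual = 27.8 / 52.1
eta_s = 0.5336

0.5336


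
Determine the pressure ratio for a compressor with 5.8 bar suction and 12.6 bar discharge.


PR = P_high / P_low
PR = 12.6 / 5.8
PR = 2.172

2.172


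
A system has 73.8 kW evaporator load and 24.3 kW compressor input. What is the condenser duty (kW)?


Q_cond = Q_evap + W
Q_cond = 73.8 + 24.3
Q_cond = 98.1 kW

98.1


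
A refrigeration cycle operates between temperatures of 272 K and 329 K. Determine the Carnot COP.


dT = 329 - 272 = 57 K
COP_carnot = T_cold / dT = 272 / 57
COP_carnot = 4.772

4.772


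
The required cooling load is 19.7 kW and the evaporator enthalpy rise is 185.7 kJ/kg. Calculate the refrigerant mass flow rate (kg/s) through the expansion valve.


m_dot = Q / dh
m_dot = 19.7 / 185.7
m_dot = 0.1061 kg/s

0.1061


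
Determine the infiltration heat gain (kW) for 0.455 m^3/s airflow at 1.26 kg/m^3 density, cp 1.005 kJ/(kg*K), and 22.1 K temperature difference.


Q = V_dot * rho * cp * dT
Q = 0.455 * 1.26 * 1.005 * 22.1
Q = 12.733 kW

12.733


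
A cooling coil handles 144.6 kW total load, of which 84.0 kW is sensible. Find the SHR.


SHR = Q_sensible / Q_total
SHR = 84.0 / 144.6
SHR = 0.581

0.581


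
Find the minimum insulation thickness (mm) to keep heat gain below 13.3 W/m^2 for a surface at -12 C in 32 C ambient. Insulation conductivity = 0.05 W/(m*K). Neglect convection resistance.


dT = 32 - (-12) = 44 K
thickness = k * dT / q_max * 1000
thickness = 0.05 * 44 / 13.3 * 1000
thickness = 165.4 mm

165.4


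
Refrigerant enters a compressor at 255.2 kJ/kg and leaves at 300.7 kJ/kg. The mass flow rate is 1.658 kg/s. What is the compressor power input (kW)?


dh = 300.7 - 255.2 = 45.5 kJ/kg
W = m_dot * dh = 1.658 * 45.5 = 75.44 kW

75.44


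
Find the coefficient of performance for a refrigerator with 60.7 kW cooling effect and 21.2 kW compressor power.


COP = Q_evap / W
COP = 60.7 / 21.2
COP = 2.863

2.863


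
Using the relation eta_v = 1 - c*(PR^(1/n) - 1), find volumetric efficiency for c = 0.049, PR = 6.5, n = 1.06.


PR^(1/n) = 6.5^(1/1.06) = 5.8465463
eta_v = 1 - 0.049 * (5.8465463 - 1)
eta_v = 0.7625

0.7625


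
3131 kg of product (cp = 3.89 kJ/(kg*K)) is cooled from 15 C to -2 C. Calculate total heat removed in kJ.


dT = 15 - (-2) = 17 K
Q = m * cp * dT = 3131 * 3.89 * 17
Q = 207053 kJ

207053


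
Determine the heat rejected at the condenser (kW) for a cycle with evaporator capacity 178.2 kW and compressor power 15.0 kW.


Q_cond = Q_evap + W
Q_cond = 178.2 + 15.0
Q_cond = 193.2 kW

193.2


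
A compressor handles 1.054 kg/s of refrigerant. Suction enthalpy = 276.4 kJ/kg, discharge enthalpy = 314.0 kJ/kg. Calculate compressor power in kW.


dh = 314.0 - 276.4 = 37.6 kJ/kg
W = m_dot * dh = 1.054 * 37.6 = 39.63 kW

39.63


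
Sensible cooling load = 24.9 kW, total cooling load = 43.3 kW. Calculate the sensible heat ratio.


SHR = Q_sensible / Q_total
SHR = 24.9 / 43.3
SHR = 0.575

0.575


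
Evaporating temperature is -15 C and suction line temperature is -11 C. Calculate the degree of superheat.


Superheat = T_suction - T_evap
Superheat = -11 - (-15)
Superheat = 4 K

4


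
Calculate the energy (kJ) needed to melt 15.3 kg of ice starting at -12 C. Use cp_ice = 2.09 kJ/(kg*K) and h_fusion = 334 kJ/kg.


Sensible heat = cp * dT = 2.09 * 12 = 25.08 kJ/kg
Total per kg = 25.08 + 334 = 359.08 kJ/kg
Q = m * total = 15.3 * 359.08
Q = 5493.9 kJ

5493.9


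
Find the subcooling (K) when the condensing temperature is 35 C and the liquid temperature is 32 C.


Subcooling = T_cond - T_liquid
Subcooling = 35 - 32
Subcooling = 3 K

3


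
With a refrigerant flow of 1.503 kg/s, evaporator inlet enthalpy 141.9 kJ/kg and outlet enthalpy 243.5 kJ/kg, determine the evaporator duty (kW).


dh = 243.5 - 141.9 = 101.6 kJ/kg
Q_evap = m_dot * dh = 1.503 * 101.6
Q_evap = 152.7 kW

152.7


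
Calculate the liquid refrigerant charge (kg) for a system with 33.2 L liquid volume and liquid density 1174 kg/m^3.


Charge = V * rho / 1000
Charge = 33.2 * 1174 / 1000
Charge = 38.98 kg

38.98


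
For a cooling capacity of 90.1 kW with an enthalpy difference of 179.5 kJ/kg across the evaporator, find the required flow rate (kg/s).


m_dot = Q / dh
m_dot = 90.1 / 179.5
m_dot = 0.5019 kg/s

0.5019


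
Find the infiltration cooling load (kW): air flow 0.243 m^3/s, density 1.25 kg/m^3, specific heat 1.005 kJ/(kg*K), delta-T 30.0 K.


Q = V_dot * rho * cp * dT
Q = 0.243 * 1.25 * 1.005 * 30.0
Q = 9.158 kW

9.158


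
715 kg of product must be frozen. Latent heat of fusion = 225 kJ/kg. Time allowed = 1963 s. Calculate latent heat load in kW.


Q_lat = m * h_fg / t
Q_lat = 715 * 225 / 1963
Q_lat = 81.95 kW

81.95


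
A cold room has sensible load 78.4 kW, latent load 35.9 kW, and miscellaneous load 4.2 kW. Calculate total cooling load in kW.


Q_total = Q_s + Q_l + Q_misc
Q_total = 78.4 + 35.9 + 4.2
Q_total = 118.5 kW

118.5


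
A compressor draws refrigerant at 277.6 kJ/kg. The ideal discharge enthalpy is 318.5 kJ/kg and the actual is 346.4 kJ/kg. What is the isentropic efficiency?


dh_ideal = 318.5 - 277.6 = 40.9 kJ/kg
dh_actual = 346.4 - 277.6 = 68.8 kJ/kg
eta_s = dh_ideal / dh_actual = 40.9 / 68.8
eta_s = 0.5945

0.5945


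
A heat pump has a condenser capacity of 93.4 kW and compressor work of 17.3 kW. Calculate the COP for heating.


COP_hp = Q_cond / W
COP_hp = 93.4 / 17.3
COP_hp = 5.399

5.399


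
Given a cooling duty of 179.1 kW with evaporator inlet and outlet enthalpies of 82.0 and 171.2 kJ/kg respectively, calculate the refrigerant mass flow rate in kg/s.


dh = 171.2 - 82.0 = 89.2 kJ/kg
m_dot = Q / dh = 179.1 / 89.2 = 2.0078 kg/s

2.0078


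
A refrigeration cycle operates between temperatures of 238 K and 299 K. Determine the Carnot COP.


dT = 299 - 238 = 61 K
COP_carnot = T_cold / dT = 238 / 61
COP_carnot = 3.902

3.902


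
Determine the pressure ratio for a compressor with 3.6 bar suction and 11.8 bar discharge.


PR = P_high / P_low
PR = 11.8 / 3.6
PR = 3.278

3.278


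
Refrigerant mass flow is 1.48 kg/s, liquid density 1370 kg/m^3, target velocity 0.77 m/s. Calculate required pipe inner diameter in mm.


A = m_dot / (rho * v) = 1.48 / (1370 * 0.77) = 0.001402976585 m^2
d = sqrt(4*A/pi) * 1000
d = 42.3 mm

42.3


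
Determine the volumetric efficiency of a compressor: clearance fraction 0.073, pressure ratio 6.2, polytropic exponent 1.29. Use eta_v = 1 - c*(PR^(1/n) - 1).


PR^(1/n) = 6.2^(1/1.29) = 4.11393214
eta_v = 1 - 0.073 * (4.11393214 - 1)
eta_v = 0.7727

0.7727


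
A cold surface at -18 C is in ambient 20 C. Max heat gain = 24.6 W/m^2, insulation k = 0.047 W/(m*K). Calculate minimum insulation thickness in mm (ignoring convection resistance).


dT = 20 - (-18) = 38 K
thickness = k * dT / q_max * 1000
thickness = 0.047 * 38 / 24.6 * 1000
thickness = 72.6 mm

72.6


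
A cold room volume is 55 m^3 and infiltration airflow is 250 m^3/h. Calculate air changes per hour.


ACH = flow / volume
ACH = 250 / 55
ACH = 4.545

4.545


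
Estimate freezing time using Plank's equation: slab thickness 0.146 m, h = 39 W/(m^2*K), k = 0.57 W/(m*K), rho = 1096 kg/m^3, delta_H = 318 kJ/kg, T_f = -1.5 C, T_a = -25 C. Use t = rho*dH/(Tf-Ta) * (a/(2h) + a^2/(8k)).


dT = -1.5 - (-25) = 23.5 K
term1 = a/(2h) = 0.146/(2*39) = 0.001871794872
term2 = a^2/(8k) = 0.146^2/(8*0.57) = 0.004674561404
t = rho*dH*1000/dT * (term1 + term2)
t = 1096*318*1000/23.5 * (0.001871794872 + 0.004674561404)
t = 97089 s

97089


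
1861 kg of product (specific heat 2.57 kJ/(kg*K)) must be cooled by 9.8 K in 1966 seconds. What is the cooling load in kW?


Q = m * cp * dT / t
Q = 1861 * 2.57 * 9.8 / 1966
Q = 23.841 kW

23.841


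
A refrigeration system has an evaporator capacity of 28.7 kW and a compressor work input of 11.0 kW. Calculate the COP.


COP = Q_evap / W
COP = 28.7 / 11.0
COP = 2.609

2.609


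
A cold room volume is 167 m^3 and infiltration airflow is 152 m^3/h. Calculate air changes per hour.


ACH = flow / volume
ACH = 152 / 167
ACH = 0.91

0.91


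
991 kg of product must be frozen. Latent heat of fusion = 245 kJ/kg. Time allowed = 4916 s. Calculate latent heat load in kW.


Q_lat = m * h_fg / t
Q_lat = 991 * 245 / 4916
Q_lat = 49.39 kW

49.39


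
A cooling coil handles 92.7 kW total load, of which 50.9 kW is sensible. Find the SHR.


SHR = Q_sensible / Q_total
SHR = 50.9 / 92.7
SHR = 0.549

0.549


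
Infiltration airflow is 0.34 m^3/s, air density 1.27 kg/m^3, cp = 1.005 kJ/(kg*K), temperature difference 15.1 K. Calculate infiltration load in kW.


Q = V_dot * rho * cp * dT
Q = 0.34 * 1.27 * 1.005 * 15.1
Q = 6.553 kW

6.553


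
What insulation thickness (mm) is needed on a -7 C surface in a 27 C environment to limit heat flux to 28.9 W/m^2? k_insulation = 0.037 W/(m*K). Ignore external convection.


dT = 27 - (-7) = 34 K
thickness = k * dT / q_max * 1000
thickness = 0.037 * 34 / 28.9 * 1000
thickness = 43.5 mm

43.5


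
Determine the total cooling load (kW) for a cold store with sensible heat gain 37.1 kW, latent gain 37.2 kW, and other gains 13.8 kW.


Q_total = Q_s + Q_l + Q_misc
Q_total = 37.1 + 37.2 + 13.8
Q_total = 88.1 kW

88.1


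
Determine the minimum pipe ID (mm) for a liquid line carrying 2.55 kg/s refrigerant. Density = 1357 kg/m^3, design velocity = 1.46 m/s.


A = m_dot / (rho * v) = 2.55 / (1357 * 1.46) = 0.001287085735 m^2
d = sqrt(4*A/pi) * 1000
d = 40.5 mm

40.5


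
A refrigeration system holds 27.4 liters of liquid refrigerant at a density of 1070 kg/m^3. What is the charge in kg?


Charge = V * rho / 1000
Charge = 27.4 * 1070 / 1000
Charge = 29.32 kg

29.32


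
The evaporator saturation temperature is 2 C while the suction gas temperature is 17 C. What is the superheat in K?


Superheat = T_suction - T_evap
Superheat = 17 - (2)
Superheat = 15 K

15


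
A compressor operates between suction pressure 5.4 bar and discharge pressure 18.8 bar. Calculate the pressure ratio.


PR = P_high / P_low
PR = 18.8 / 5.4
PR = 3.481

3.481


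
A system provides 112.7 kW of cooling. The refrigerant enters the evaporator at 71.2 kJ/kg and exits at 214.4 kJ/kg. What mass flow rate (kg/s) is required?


dh = 214.4 - 71.2 = 143.2 kJ/kg
m_dot = Q / dh = 112.7 / 143.2 = 0.787 kg/s

0.787


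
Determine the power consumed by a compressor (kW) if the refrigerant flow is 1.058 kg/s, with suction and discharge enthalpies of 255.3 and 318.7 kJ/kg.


dh = 318.7 - 255.3 = 63.4 kJ/kg
W = m_dot * dh = 1.058 * 63.4 = 67.08 kW

67.08


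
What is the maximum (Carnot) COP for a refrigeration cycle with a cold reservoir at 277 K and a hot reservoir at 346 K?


dT = 346 - 277 = 69 K
COP_carnot = T_cold / dT = 277 / 69
COP_carnot = 4.014

4.014


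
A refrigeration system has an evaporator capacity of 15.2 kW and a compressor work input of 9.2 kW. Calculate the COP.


COP = Q_evap / W
COP = 15.2 / 9.2
COP = 1.652

1.652


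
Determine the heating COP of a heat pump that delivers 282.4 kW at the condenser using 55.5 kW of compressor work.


COP_hp = Q_cond / W
COP_hp = 282.4 / 55.5
COP_hp = 5.088

5.088


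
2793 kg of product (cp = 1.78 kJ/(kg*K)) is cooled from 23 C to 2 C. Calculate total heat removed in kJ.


dT = 23 - (2) = 21 K
Q = m * cp * dT = 2793 * 1.78 * 21
Q = 104402 kJ

104402


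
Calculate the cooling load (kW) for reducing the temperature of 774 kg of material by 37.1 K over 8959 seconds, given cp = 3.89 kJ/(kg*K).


Q = m * cp * dT / t
Q = 774 * 3.89 * 37.1 / 8959
Q = 12.468 kW

12.468


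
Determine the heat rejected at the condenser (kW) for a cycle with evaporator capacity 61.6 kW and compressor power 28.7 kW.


Q_cond = Q_evap + W
Q_cond = 61.6 + 28.7
Q_cond = 90.3 kW

90.3


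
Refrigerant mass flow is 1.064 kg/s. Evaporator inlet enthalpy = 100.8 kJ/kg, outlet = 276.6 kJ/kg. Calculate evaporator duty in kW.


dh = 276.6 - 100.8 = 175.8 kJ/kg
Q_evap = m_dot * dh = 1.064 * 175.8
Q_evap = 187.05 kW

187.05


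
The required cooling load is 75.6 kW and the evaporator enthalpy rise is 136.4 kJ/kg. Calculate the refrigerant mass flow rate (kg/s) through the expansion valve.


m_dot = Q / dh
m_dot = 75.6 / 136.4
m_dot = 0.5543 kg/s

0.5543


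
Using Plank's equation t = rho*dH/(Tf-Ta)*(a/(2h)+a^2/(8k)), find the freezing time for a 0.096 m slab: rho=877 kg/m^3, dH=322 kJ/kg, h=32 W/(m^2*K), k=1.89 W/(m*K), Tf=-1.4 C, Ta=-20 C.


dT = -1.4 - (-20) = 18.6 K
term1 = a/(2h) = 0.096/(2*32) = 0.0015
term2 = a^2/(8k) = 0.096^2/(8*1.89) = 0.0006095238095
t = rho*dH*1000/dT * (term1 + term2)
t = 877*322*1000/18.6 * (0.0015 + 0.0006095238095)
t = 32028 s

32028


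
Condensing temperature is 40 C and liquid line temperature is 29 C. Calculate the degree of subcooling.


Subcooling = T_cond - T_liquid
Subcooling = 40 - 29
Subcooling = 11 K

11


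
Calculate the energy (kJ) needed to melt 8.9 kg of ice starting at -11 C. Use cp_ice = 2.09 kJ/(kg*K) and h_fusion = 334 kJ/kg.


Sensible heat = cp * dT = 2.09 * 11 = 22.99 kJ/kg
Total per kg = 22.99 + 334 = 356.99 kJ/kg
Q = m * total = 8.9 * 356.99
Q = 3177.2 kJ

3177.2


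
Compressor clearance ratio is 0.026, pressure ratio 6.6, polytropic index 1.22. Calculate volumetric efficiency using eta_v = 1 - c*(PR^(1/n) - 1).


PR^(1/n) = 6.6^(1/1.22) = 4.69631614
eta_v = 1 - 0.026 * (4.69631614 - 1)
eta_v = 0.9039

0.9039


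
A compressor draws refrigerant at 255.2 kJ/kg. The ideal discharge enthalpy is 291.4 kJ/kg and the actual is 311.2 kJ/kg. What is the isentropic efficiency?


dh_ideal = 291.4 - 255.2 = 36.2 kJ/kg
dh_actual = 311.2 - 255.2 = 56.0 kJ/kg
eta_s = dh_ideal / dh_actual = 36.2 / 56.0
eta_s = 0.6464

0.6464


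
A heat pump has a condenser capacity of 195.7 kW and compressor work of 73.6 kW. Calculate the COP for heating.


COP_hp = Q_cond / W
COP_hp = 195.7 / 73.6
COP_hp = 2.659

2.659


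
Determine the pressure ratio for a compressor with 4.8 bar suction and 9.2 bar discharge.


PR = P_high / P_low
PR = 9.2 / 4.8
PR = 1.917

1.917


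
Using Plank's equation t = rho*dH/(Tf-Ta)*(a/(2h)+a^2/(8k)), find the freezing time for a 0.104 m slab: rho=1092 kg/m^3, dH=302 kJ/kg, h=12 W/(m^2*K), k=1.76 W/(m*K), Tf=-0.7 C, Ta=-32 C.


dT = -0.7 - (-32) = 31.3 K
term1 = a/(2h) = 0.104/(2*12) = 0.004333333333
term2 = a^2/(8k) = 0.104^2/(8*1.76) = 0.0007681818182
t = rho*dH*1000/dT * (term1 + term2)
t = 1092*302*1000/31.3 * (0.004333333333 + 0.0007681818182)
t = 53751 s

53751


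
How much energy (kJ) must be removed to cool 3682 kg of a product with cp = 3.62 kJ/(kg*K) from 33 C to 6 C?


dT = 33 - (6) = 27 K
Q = m * cp * dT = 3682 * 3.62 * 27
Q = 359879 kJ

359879


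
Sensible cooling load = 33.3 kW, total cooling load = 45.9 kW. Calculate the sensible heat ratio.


SHR = Q_sensible / Q_total
SHR = 33.3 / 45.9
SHR = 0.725

0.725


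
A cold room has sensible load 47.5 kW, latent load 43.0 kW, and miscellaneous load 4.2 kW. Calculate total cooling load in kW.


Q_total = Q_s + Q_l + Q_misc
Q_total = 47.5 + 43.0 + 4.2
Q_total = 94.7 kW

94.7


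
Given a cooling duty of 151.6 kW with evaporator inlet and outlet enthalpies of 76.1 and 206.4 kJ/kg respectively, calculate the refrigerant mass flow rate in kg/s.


dh = 206.4 - 76.1 = 130.3 kJ/kg
m_dot = Q / dh = 151.6 / 130.3 = 1.1635 kg/s

1.1635


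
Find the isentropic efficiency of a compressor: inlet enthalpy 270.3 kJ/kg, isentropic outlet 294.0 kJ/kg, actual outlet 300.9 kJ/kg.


dh_ideal = 294.0 - 270.3 = 23.7 kJ/kg
dh_actual = 300.9 - 270.3 = 30.6 kJ/kg
eta_s = dh_ideal / dh_actual = 23.7 / 30.6
eta_s = 0.7745

0.7745


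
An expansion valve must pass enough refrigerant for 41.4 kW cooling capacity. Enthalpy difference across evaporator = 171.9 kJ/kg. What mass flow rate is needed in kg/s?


m_dot = Q / dh
m_dot = 41.4 / 171.9
m_dot = 0.2408 kg/s

0.2408


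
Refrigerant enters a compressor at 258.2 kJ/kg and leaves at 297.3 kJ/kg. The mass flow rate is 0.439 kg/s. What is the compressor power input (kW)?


dh = 297.3 - 258.2 = 39.1 kJ/kg
W = m_dot * dh = 0.439 * 39.1 = 17.16 kW

17.16


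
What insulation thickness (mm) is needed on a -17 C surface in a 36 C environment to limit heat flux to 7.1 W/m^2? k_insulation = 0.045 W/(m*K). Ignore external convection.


dT = 36 - (-17) = 53 K
thickness = k * dT / q_max * 1000
thickness = 0.045 * 53 / 7.1 * 1000
thickness = 335.9 mm

335.9


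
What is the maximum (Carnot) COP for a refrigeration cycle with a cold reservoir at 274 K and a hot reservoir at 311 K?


dT = 311 - 274 = 37 K
COP_carnot = T_cold / dT = 274 / 37
COP_carnot = 7.405

7.405


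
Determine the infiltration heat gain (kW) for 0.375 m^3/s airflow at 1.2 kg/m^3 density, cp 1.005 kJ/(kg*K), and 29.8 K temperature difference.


Q = V_dot * rho * cp * dT
Q = 0.375 * 1.2 * 1.005 * 29.8
Q = 13.477 kW

13.477


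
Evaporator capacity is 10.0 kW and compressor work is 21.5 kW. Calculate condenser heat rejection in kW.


Q_cond = Q_evap + W
Q_cond = 10.0 + 21.5
Q_cond = 31.5 kW

31.5


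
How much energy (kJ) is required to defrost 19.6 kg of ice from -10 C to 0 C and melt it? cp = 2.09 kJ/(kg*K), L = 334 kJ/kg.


Sensible heat = cp * dT = 2.09 * 10 = 20.9 kJ/kg
Total per kg = 20.9 + 334 = 354.9 kJ/kg
Q = m * total = 19.6 * 354.9
Q = 6956.0 kJ

6956.0


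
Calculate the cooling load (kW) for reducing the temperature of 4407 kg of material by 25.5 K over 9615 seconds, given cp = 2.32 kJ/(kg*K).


Q = m * cp * dT / t
Q = 4407 * 2.32 * 25.5 / 9615
Q = 27.116 kW

27.116


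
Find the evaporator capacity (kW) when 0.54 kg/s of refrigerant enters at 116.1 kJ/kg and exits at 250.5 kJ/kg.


dh = 250.5 - 116.1 = 134.4 kJ/kg
Q_evap = m_dot * dh = 0.54 * 134.4
Q_evap = 72.58 kW

72.58


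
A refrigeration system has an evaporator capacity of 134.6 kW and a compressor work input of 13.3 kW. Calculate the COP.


COP = Q_evap / W
COP = 134.6 / 13.3
COP = 10.12

10.12


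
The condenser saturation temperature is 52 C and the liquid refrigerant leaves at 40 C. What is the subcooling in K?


Subcooling = T_cond - T_liquid
Subcooling = 52 - 40
Subcooling = 12 K

12


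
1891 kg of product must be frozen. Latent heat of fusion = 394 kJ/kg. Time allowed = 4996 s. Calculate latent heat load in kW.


Q_lat = m * h_fg / t
Q_lat = 1891 * 394 / 4996
Q_lat = 149.13 kW

149.13


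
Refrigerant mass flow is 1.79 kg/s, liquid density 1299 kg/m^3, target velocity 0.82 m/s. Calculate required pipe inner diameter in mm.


A = m_dot / (rho * v) = 1.79 / (1299 * 0.82) = 0.001680467151 m^2
d = sqrt(4*A/pi) * 1000
d = 46.3 mm

46.3


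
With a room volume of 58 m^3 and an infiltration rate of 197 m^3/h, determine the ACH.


ACH = flow / volume
ACH = 197 / 58
ACH = 3.397

3.397


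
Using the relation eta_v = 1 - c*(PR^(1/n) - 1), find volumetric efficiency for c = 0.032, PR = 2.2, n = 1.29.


PR^(1/n) = 2.2^(1/1.29) = 1.84265461
eta_v = 1 - 0.032 * (1.84265461 - 1)
eta_v = 0.973

0.973


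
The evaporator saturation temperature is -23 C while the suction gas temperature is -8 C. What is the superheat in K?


Superheat = T_suction - T_evap
Superheat = -8 - (-23)
Superheat = 15 K

15


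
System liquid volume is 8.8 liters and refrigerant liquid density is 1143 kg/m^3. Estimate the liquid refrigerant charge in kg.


Charge = V * rho / 1000
Charge = 8.8 * 1143 / 1000
Charge = 10.06 kg

10.06


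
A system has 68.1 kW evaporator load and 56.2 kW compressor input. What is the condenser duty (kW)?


Q_cond = Q_evap + W
Q_cond = 68.1 + 56.2
Q_cond = 124.3 kW

124.3


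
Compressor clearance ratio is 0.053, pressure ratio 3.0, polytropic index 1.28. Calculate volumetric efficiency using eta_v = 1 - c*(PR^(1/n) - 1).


PR^(1/n) = 3.0^(1/1.28) = 2.35912515
eta_v = 1 - 0.053 * (2.35912515 - 1)
eta_v = 0.928

0.928


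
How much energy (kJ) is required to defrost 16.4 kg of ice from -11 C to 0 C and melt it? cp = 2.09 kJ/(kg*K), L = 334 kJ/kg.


Sensible heat = cp * dT = 2.09 * 11 = 22.99 kJ/kg
Total per kg = 22.99 + 334 = 356.99 kJ/kg
Q = m * total = 16.4 * 356.99
Q = 5854.6 kJ

5854.6


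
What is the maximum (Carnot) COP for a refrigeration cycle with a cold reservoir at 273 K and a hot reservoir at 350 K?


dT = 350 - 273 = 77 K
COP_carnot = T_cold / dT = 273 / 77
COP_carnot = 3.545

3.545


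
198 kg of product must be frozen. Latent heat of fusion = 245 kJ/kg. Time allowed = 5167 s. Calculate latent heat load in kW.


Q_lat = m * h_fg / t
Q_lat = 198 * 245 / 5167
Q_lat = 9.39 kW

9.39


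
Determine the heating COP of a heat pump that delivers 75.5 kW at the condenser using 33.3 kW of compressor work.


COP_hp = Q_cond / W
COP_hp = 75.5 / 33.3
COP_hp = 2.267

2.267


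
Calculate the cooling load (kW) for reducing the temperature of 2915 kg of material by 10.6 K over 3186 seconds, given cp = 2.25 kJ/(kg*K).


Q = m * cp * dT / t
Q = 2915 * 2.25 * 10.6 / 3186
Q = 21.821 kW

21.821


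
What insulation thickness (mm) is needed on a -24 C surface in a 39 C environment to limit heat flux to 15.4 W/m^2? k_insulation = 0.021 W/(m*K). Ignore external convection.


dT = 39 - (-24) = 63 K
thickness = k * dT / q_max * 1000
thickness = 0.021 * 63 / 15.4 * 1000
thickness = 85.9 mm

85.9


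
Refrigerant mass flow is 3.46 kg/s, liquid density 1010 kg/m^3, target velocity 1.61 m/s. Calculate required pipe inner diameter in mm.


A = m_dot / (rho * v) = 3.46 / (1010 * 1.61) = 0.002127790419 m^2
d = sqrt(4*A/pi) * 1000
d = 52.0 mm

52.0


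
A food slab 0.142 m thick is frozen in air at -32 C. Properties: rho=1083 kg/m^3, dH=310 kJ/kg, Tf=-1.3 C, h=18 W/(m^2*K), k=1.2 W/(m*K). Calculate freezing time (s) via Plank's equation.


dT = -1.3 - (-32) = 30.7 K
term1 = a/(2h) = 0.142/(2*18) = 0.003944444444
term2 = a^2/(8k) = 0.142^2/(8*1.2) = 0.002100416667
t = rho*dH*1000/dT * (term1 + term2)
t = 1083*310*1000/30.7 * (0.003944444444 + 0.002100416667)
t = 66106 s

66106


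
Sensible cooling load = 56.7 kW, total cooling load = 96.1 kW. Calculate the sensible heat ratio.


SHR = Q_sensible / Q_total
SHR = 56.7 / 96.1
SHR = 0.59

0.59


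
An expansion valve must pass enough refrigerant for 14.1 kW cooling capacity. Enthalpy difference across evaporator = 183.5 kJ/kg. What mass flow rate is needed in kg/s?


m_dot = Q / dh
m_dot = 14.1 / 183.5
m_dot = 0.0768 kg/s

0.0768


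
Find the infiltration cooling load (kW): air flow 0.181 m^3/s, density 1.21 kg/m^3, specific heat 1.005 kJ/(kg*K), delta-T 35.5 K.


Q = V_dot * rho * cp * dT
Q = 0.181 * 1.21 * 1.005 * 35.5
Q = 7.814 kW

7.814


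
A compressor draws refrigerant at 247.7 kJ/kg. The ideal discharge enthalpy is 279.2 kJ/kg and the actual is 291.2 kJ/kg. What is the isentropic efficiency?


dh_ideal = 279.2 - 247.7 = 31.5 kJ/kg
dh_actual = 291.2 - 247.7 = 43.5 kJ/kg
eta_s = dh_ideal / dh_actual = 31.5 / 43.5
eta_s = 0.7241

0.7241


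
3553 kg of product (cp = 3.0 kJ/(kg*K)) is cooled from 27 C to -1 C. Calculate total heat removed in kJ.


dT = 27 - (-1) = 28 K
Q = m * cp * dT = 3553 * 3.0 * 28
Q = 298452 kJ

298452


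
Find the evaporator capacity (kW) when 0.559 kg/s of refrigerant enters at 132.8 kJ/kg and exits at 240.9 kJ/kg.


dh = 240.9 - 132.8 = 108.1 kJ/kg
Q_evap = m_dot * dh = 0.559 * 108.1
Q_evap = 60.43 kW

60.43


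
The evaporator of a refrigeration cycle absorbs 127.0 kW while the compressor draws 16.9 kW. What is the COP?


COP = Q_evap / W
COP = 127.0 / 16.9
COP = 7.515

7.515


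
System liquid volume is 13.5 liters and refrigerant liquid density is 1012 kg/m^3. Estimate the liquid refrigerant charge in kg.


Charge = V * rho / 1000
Charge = 13.5 * 1012 / 1000
Charge = 13.66 kg

13.66


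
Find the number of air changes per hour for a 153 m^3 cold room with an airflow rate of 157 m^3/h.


ACH = flow / volume
ACH = 157 / 153
ACH = 1.026

1.026


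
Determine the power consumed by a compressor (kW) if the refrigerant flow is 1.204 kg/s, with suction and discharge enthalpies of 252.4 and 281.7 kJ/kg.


dh = 281.7 - 252.4 = 29.3 kJ/kg
W = m_dot * dh = 1.204 * 29.3 = 35.28 kW

35.28


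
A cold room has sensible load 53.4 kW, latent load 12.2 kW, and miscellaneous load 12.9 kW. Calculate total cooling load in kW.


Q_total = Q_s + Q_l + Q_misc
Q_total = 53.4 + 12.2 + 12.9
Q_total = 78.5 kW

78.5


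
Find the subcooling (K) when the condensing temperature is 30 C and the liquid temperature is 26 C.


Subcooling = T_cond - T_liquid
Subcooling = 30 - 26
Subcooling = 4 K

4


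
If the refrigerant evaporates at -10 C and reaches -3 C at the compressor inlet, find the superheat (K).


Superheat = T_suction - T_evap
Superheat = -3 - (-10)
Superheat = 7 K

7


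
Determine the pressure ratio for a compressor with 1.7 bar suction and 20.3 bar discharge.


PR = P_high / P_low
PR = 20.3 / 1.7
PR = 11.941

11.941


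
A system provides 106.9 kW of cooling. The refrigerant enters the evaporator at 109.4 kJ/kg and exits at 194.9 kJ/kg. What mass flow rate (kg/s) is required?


dh = 194.9 - 109.4 = 85.5 kJ/kg
m_dot = Q / dh = 106.9 / 85.5 = 1.2503 kg/s

1.2503


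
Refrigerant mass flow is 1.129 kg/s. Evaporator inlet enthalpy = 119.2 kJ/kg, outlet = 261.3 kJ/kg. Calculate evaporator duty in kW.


dh = 261.3 - 119.2 = 142.1 kJ/kg
Q_evap = m_dot * dh = 1.129 * 142.1
Q_evap = 160.43 kW

160.43


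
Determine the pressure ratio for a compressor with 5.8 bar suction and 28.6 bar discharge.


PR = P_high / P_low
PR = 28.6 / 5.8
PR = 4.931

4.931


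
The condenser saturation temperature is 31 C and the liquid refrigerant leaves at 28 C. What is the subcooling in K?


Subcooling = T_cond - T_liquid
Subcooling = 31 - 28
Subcooling = 3 K

3


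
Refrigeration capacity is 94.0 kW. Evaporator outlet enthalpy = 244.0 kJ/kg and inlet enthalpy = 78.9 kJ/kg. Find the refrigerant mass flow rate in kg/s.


dh = 244.0 - 78.9 = 165.1 kJ/kg
m_dot = Q / dh = 94.0 / 165.1 = 0.5694 kg/s

0.5694


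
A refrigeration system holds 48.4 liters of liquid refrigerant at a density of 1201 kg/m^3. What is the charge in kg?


Charge = V * rho / 1000
Charge = 48.4 * 1201 / 1000
Charge = 58.13 kg

58.13


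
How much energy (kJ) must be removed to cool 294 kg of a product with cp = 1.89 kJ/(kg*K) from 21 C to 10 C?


dT = 21 - (10) = 11 K
Q = m * cp * dT = 294 * 1.89 * 11
Q = 6112 kJ

6112


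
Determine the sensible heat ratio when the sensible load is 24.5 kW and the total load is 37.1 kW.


SHR = Q_sensible / Q_total
SHR = 24.5 / 37.1
SHR = 0.66

0.66


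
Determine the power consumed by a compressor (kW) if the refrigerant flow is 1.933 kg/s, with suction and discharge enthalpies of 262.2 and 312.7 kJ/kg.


dh = 312.7 - 262.2 = 50.5 kJ/kg
W = m_dot * dh = 1.933 * 50.5 = 97.62 kW

97.62


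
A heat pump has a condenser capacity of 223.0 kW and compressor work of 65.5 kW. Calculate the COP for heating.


COP_hp = Q_cond / W
COP_hp = 223.0 / 65.5
COP_hp = 3.405

3.405


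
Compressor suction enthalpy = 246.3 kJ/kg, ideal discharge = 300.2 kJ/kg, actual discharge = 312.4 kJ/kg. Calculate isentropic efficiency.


dh_ideal = 300.2 - 246.3 = 53.9 kJ/kg
dh_actual = 312.4 - 246.3 = 66.1 kJ/kg
eta_s = dh_ideal / dh_actual = 53.9 / 66.1
eta_s = 0.8154

0.8154


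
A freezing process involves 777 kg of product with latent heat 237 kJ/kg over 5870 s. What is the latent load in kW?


Q_lat = m * h_fg / t
Q_lat = 777 * 237 / 5870
Q_lat = 31.37 kW

31.37


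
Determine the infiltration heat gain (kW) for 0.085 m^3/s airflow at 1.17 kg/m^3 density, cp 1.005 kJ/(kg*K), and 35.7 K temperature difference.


Q = V_dot * rho * cp * dT
Q = 0.085 * 1.17 * 1.005 * 35.7
Q = 3.568 kW

3.568


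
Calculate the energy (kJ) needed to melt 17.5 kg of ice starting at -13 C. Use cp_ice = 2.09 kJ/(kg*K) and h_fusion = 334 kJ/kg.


Sensible heat = cp * dT = 2.09 * 13 = 27.17 kJ/kg
Total per kg = 27.17 + 334 = 361.17 kJ/kg
Q = m * total = 17.5 * 361.17
Q = 6320.5 kJ

6320.5


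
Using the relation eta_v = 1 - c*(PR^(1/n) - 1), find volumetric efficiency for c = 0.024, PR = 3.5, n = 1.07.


PR^(1/n) = 3.5^(1/1.07) = 3.22459226
eta_v = 1 - 0.024 * (3.22459226 - 1)
eta_v = 0.9466

0.9466


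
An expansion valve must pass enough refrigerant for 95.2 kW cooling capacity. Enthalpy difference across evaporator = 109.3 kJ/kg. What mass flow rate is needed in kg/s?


m_dot = Q / dh
m_dot = 95.2 / 109.3
m_dot = 0.871 kg/s

0.871


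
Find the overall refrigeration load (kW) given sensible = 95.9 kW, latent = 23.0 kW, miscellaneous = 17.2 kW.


Q_total = Q_s + Q_l + Q_misc
Q_total = 95.9 + 23.0 + 17.2
Q_total = 136.1 kW

136.1


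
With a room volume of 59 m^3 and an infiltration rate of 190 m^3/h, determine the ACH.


ACH = flow / volume
ACH = 190 / 59
ACH = 3.22

3.22


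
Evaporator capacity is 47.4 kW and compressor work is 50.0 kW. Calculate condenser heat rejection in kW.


Q_cond = Q_evap + W
Q_cond = 47.4 + 50.0
Q_cond = 97.4 kW

97.4
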